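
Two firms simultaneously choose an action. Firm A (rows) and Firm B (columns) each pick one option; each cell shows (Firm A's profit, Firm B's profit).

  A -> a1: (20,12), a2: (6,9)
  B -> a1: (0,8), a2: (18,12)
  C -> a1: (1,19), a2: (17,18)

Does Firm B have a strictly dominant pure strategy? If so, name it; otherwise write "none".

none

a1 fails to dominate a2 at B (8<12).
a2 fails to dominate a1 at A (9<12).
No single strategy dominates all the others.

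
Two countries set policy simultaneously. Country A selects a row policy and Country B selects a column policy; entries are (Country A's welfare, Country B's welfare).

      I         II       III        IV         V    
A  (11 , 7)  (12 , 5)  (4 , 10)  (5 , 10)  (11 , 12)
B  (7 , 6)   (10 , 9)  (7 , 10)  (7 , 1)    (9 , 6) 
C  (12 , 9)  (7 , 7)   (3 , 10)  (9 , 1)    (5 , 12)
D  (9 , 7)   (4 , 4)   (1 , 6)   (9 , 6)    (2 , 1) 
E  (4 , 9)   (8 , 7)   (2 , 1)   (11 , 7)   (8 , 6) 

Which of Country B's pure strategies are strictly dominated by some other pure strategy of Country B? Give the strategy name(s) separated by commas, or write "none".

I is not dominated — it holds its own against II at A (7>5); III at D (7>6); IV at B (6>1); V at B (6=6).
II: no other strategy beats it everywhere (I at B (9>6); III at E (7>1); IV at B (9>1); V at B (9>6)).
III is not dominated — it holds its own against I at A (10>7); II at A (10>5); IV at A (10=10); V at B (10>6).
IV: no other strategy beats it everywhere (I at A (10>7); II at A (10>5); III at A (10=10); V at D (6>1)).
Nothing dominates V: I at A (12>7); II at A (12>5); III at A (12>10); IV at A (12>10).

none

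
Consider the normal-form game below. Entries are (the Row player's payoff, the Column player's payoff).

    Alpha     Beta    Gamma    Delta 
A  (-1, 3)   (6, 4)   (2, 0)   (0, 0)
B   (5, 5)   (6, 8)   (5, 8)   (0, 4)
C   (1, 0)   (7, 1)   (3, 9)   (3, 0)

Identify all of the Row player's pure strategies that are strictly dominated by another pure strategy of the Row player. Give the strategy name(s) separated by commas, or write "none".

A

C strictly dominates A — Alpha: 1>-1, Beta: 7>6, Gamma: 3>2, Delta: 3>0.
Nothing dominates B: A at Alpha (5>-1); C at Alpha (5>1).
Nothing dominates C: A at Alpha (1>-1); B at Beta (7>6).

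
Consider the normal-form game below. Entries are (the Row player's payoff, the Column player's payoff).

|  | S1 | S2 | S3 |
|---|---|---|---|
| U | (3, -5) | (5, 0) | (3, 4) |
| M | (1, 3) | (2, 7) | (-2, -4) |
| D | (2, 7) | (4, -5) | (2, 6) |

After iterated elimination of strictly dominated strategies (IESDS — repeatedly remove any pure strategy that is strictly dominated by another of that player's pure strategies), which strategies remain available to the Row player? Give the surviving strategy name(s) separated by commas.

U

Row M is eliminated: U beats it against every remaining column (S1: 3>1, S2: 5>2, S3: 3>-2).
The Row player's strategy D is strictly dominated by U (S1: 3>2, S2: 5>4, S3: 3>2) and is removed.
The Column player's strategy S1 is strictly dominated by S2 (U: 0>-5) and is removed.
Column S2 is eliminated: S3 beats it against every remaining row (U: 4>0).
Among the remaining strategies, none is strictly dominated by another pure strategy of the same player, so the elimination stops.
Surviving strategies — the Row player: {U}; the Column player: {S3}.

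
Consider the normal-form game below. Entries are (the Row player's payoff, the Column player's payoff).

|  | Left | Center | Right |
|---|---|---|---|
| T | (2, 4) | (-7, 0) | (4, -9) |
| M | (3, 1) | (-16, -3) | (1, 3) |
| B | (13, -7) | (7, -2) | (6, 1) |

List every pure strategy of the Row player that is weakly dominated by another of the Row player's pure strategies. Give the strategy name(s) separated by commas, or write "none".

T: dominated, since B does at least as well everywhere (Left: 13>2, Center: 7>-7, Right: 6>4).
M: dominated, since B does at least as well everywhere (Left: 13>3, Center: 7>-16, Right: 6>1).
B: no other strategy beats it everywhere (T at Left (13>2); M at Left (13>3)).

T, M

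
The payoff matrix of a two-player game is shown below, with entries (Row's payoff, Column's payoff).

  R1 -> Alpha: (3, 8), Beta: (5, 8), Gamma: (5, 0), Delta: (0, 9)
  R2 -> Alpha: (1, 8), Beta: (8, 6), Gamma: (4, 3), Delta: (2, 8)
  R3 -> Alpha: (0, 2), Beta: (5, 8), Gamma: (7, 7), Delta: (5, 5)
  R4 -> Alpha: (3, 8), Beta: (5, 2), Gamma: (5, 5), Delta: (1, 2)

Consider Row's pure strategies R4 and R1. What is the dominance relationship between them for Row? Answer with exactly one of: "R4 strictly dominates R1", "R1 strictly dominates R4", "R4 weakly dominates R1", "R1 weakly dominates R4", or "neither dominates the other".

R4 weakly dominates R1

Compare R4 to R1 across every action of Column: Alpha: 3=3, Beta: 5=5, Gamma: 5=5, Delta: 1>0.
R4 is at least as good everywhere and strictly better somewhere (tied only at Alpha, Beta, Gamma), so R4 weakly but not strictly dominates R1.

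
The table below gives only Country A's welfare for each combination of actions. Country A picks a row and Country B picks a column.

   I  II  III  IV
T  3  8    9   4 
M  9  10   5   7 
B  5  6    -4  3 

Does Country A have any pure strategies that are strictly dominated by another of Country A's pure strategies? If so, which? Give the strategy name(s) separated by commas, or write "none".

B

T: no other strategy beats it everywhere (M at III (9>5); B at II (8>6)).
M: no other strategy beats it everywhere (T at I (9>3); B at I (9>5)).
B: dominated, since M does at least as well everywhere (I: 9>5, II: 10>6, III: 5>-4, IV: 7>3).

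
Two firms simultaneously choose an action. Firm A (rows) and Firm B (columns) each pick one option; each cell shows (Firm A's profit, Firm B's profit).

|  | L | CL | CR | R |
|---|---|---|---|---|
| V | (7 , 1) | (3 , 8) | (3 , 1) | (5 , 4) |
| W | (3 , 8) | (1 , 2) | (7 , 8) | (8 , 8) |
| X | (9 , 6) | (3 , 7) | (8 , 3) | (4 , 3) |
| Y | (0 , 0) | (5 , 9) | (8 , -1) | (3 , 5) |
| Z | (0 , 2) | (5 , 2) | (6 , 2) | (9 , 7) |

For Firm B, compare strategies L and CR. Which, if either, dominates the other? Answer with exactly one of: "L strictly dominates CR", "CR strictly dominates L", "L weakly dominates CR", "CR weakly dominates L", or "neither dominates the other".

Compare L to CR across every action of Firm A: V: 1=1, W: 8=8, X: 6>3, Y: 0>-1, Z: 2=2.
L is at least as good everywhere and strictly better somewhere (tied only at V, W, Z), so L weakly but not strictly dominates CR.

L weakly dominates CR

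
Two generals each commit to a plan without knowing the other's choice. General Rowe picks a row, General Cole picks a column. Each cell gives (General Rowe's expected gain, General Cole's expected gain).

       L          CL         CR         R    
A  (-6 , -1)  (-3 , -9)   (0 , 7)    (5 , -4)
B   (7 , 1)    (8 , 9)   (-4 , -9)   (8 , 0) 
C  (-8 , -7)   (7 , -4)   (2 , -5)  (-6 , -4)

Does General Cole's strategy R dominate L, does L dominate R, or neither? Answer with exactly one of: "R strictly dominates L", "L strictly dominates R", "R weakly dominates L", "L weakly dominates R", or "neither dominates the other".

Compare R to L across each opponent action: A: -4<-1, B: 0<1, C: -4>-7.
R does better at C but worse at A, B; neither strategy dominates the other.

neither dominates the other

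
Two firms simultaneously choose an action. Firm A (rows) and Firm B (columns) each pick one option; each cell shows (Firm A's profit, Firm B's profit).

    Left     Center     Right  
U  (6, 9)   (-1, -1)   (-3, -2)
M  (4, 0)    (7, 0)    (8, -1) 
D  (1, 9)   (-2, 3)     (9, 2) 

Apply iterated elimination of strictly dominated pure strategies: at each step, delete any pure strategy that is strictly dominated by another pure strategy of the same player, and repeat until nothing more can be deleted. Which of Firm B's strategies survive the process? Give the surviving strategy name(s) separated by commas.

Left, Center

For Firm B, Left strictly dominates Right on the remaining rows (U: 9>-2, M: 0>-1, D: 9>2); eliminate Right.
Firm A's strategy D is strictly dominated by U (Left: 6>1, Center: -1>-2) and is removed.
Among the remaining strategies, none is strictly dominated by another pure strategy of the same player, so the elimination stops.
Surviving strategies — Firm A: {U, M}; Firm B: {Left, Center}.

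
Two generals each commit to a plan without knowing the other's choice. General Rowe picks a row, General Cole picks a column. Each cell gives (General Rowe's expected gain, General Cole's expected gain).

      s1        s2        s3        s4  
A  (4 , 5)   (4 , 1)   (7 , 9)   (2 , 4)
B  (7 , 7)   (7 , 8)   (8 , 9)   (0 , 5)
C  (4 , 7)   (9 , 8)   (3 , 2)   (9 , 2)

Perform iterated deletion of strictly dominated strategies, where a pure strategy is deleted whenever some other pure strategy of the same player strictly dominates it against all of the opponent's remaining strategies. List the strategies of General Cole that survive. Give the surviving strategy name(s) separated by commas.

For General Cole, s1 strictly dominates s4 on the remaining rows (A: 5>4, B: 7>5, C: 7>2); eliminate s4.
For General Rowe, B strictly dominates A on the remaining columns (s1: 7>4, s2: 7>4, s3: 8>7); eliminate A.
General Cole's strategy s1 is strictly dominated by s2 (B: 8>7, C: 8>7) and is removed.
Among the remaining strategies, none is strictly dominated by another pure strategy of the same player, so the elimination stops.
Surviving strategies — General Rowe: {B, C}; General Cole: {s2, s3}.

s2, s3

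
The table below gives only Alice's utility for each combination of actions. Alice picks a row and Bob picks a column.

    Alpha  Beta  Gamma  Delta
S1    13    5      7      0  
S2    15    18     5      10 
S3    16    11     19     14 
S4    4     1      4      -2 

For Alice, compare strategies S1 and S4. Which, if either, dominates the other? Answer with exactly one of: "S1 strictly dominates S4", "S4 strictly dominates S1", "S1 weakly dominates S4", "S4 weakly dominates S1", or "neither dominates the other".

S1 strictly dominates S4

Compare S1 to S4 across each choice by Bob: Alpha: 13>4, Beta: 5>1, Gamma: 7>4, Delta: 0>-2.
Every comparison favours S1, so S1 strictly dominates S4.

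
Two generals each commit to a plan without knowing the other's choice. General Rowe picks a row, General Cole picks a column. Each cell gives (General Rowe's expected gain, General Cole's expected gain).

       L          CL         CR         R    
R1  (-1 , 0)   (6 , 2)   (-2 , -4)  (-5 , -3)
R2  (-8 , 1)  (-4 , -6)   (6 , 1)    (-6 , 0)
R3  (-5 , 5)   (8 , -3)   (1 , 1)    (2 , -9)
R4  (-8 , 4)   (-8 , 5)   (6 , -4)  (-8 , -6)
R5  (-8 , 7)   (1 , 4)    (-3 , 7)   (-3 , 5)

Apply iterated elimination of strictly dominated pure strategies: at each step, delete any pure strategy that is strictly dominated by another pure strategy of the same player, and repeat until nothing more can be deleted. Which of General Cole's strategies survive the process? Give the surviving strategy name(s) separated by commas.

L, CL, CR

General Rowe's strategy R5 is strictly dominated by R3 (L: -5>-8, CL: 8>1, CR: 1>-3, R: 2>-3) and is removed.
General Cole's strategy R is strictly dominated by L (R1: 0>-3, R2: 1>0, R3: 5>-9, R4: 4>-6) and is removed.
Among the remaining strategies, none is strictly dominated by another pure strategy of the same player, so the elimination stops.
Surviving strategies — General Rowe: {R1, R2, R3, R4}; General Cole: {L, CL, CR}.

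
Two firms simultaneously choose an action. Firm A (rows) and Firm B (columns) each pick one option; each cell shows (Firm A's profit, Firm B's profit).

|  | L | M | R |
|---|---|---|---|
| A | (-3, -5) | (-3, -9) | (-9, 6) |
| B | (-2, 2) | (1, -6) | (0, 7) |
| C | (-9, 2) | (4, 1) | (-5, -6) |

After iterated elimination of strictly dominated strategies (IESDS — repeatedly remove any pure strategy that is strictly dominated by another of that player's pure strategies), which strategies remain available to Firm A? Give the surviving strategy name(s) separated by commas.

B

Firm A's strategy A is strictly dominated by B (L: -2>-3, M: 1>-3, R: 0>-9) and is removed.
Firm B's strategy M is strictly dominated by L (B: 2>-6, C: 2>1) and is removed.
Row C is eliminated: B beats it against every remaining column (L: -2>-9, R: 0>-5).
For Firm B, R strictly dominates L on the remaining rows (B: 7>2); eliminate L.
Among the remaining strategies, none is strictly dominated by another pure strategy of the same player, so the elimination stops.
Surviving strategies — Firm A: {B}; Firm B: {R}.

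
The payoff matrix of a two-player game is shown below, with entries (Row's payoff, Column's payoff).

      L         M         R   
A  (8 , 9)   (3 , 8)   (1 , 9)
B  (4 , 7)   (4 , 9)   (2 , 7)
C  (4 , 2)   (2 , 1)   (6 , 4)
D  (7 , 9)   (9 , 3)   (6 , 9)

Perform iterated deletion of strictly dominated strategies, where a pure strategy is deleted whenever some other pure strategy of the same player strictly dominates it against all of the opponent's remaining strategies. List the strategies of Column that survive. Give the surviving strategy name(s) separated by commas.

L, R

For Row, D strictly dominates B on the remaining columns (L: 7>4, M: 9>4, R: 6>2); eliminate B.
For Column, L strictly dominates M on the remaining rows (A: 9>8, C: 2>1, D: 9>3); eliminate M.
Among the remaining strategies, none is strictly dominated by another pure strategy of the same player, so the elimination stops.
Surviving strategies — Row: {A, C, D}; Column: {L, R}.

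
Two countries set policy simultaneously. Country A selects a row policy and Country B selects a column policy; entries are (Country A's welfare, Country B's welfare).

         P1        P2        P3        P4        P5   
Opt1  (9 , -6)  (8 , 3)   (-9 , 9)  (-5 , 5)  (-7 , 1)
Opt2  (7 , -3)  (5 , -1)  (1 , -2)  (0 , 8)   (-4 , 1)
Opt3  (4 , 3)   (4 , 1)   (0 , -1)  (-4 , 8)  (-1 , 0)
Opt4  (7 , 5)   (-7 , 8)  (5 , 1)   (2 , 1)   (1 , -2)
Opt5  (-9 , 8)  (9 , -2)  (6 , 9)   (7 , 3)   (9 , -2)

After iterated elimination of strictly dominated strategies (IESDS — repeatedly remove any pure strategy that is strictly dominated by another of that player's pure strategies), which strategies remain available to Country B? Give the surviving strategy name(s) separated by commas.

P1, P2, P3, P4

For Country B, P4 strictly dominates P5 on the remaining rows (Opt1: 5>1, Opt2: 8>1, Opt3: 8>0, Opt4: 1>-2, Opt5: 3>-2); eliminate P5.
For Country A, Opt2 strictly dominates Opt3 on the remaining columns (P1: 7>4, P2: 5>4, P3: 1>0, P4: 0>-4); eliminate Opt3.
Among the remaining strategies, none is strictly dominated by another pure strategy of the same player, so the elimination stops.
Surviving strategies — Country A: {Opt1, Opt2, Opt4, Opt5}; Country B: {P1, P2, P3, P4}.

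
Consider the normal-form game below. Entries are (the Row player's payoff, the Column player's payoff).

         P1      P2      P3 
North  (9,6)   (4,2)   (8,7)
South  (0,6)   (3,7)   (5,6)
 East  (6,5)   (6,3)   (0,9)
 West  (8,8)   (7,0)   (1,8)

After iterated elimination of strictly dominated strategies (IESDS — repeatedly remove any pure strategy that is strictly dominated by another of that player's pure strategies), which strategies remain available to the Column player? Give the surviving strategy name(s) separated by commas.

P3

The Row player's strategy South is strictly dominated by North (P1: 9>0, P2: 4>3, P3: 8>5) and is removed.
The Row player's strategy East is strictly dominated by West (P1: 8>6, P2: 7>6, P3: 1>0) and is removed.
For the Column player, P1 strictly dominates P2 on the remaining rows (North: 6>2, West: 8>0); eliminate P2.
For the Row player, North strictly dominates West on the remaining columns (P1: 9>8, P3: 8>1); eliminate West.
Column P1 is eliminated: P3 beats it against every remaining row (North: 7>6).
Among the remaining strategies, none is strictly dominated by another pure strategy of the same player, so the elimination stops.
Surviving strategies — the Row player: {North}; the Column player: {P3}.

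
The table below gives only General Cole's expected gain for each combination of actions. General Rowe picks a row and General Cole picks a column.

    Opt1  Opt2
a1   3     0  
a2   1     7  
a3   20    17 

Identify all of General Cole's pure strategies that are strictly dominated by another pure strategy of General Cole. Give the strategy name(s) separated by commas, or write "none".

none

Opt1 is not dominated — it holds its own against Opt2 at a1 (3>0).
Opt2 is not dominated — it holds its own against Opt1 at a2 (7>1).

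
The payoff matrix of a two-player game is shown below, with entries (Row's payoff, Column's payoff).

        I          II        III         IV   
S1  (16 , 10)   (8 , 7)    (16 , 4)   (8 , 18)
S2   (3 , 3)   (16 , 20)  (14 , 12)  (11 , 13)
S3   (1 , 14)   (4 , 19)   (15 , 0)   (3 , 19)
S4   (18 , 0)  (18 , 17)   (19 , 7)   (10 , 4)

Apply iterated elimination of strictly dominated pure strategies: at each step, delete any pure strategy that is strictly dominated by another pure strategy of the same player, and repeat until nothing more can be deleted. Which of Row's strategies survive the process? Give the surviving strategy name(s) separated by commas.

For Row, S4 strictly dominates S1 on the remaining columns (I: 18>16, II: 18>8, III: 19>16, IV: 10>8); eliminate S1.
For Row, S4 strictly dominates S3 on the remaining columns (I: 18>1, II: 18>4, III: 19>15, IV: 10>3); eliminate S3.
For Column, II strictly dominates I on the remaining rows (S2: 20>3, S4: 17>0); eliminate I.
For Column, II strictly dominates III on the remaining rows (S2: 20>12, S4: 17>7); eliminate III.
Column IV is eliminated: II beats it against every remaining row (S2: 20>13, S4: 17>4).
Row's strategy S2 is strictly dominated by S4 (II: 18>16) and is removed.
Among the remaining strategies, none is strictly dominated by another pure strategy of the same player, so the elimination stops.
Surviving strategies — Row: {S4}; Column: {II}.

S4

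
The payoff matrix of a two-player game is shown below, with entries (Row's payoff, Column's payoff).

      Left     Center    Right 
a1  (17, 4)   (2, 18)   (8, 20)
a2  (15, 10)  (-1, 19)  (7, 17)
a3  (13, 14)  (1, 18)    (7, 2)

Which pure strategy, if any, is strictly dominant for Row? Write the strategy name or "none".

a1

a1 vs a2: Left: 17>15, Center: 2>-1, Right: 8>7.
a1 vs a3: Left: 17>13, Center: 2>1, Right: 8>7.
a1 strictly beats every other strategy against every opponent action, so it is strictly dominant.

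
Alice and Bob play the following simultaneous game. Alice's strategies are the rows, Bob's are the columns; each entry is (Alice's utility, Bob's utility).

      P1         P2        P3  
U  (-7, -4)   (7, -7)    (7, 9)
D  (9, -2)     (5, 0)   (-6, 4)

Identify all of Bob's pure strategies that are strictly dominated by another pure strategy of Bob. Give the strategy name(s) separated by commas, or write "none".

P1 is strictly dominated by P3 (U: 9>-4, D: 4>-2).
P3 strictly dominates P2 — U: 9>-7, D: 4>0.
P3: no other strategy beats it everywhere (P1 at U (9>-4); P2 at U (9>-7)).

P1, P2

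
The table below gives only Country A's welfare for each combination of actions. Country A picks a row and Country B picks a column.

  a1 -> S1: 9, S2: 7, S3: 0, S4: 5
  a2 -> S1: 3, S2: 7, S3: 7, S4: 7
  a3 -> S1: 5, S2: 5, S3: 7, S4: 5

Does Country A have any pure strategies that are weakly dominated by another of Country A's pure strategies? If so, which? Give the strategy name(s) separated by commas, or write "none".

none

a1 is not dominated — it holds its own against a2 at S1 (9>3); a3 at S1 (9>5).
Nothing dominates a2: a1 at S3 (7>0); a3 at S2 (7>5).
Nothing dominates a3: a1 at S3 (7>0); a2 at S1 (5>3).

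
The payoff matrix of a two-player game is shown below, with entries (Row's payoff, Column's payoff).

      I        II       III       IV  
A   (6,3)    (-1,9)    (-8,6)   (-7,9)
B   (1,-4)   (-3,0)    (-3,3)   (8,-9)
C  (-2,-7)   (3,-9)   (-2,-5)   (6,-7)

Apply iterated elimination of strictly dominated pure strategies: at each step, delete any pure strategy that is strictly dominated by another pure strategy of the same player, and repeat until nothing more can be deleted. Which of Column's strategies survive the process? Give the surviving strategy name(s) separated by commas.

III

Column's strategy I is strictly dominated by III (A: 6>3, B: 3>-4, C: -5>-7) and is removed.
Row's strategy A is strictly dominated by C (II: 3>-1, III: -2>-8, IV: 6>-7) and is removed.
Column II is eliminated: III beats it against every remaining row (B: 3>0, C: -5>-9).
Column's strategy IV is strictly dominated by III (B: 3>-9, C: -5>-7) and is removed.
Row's strategy B is strictly dominated by C (III: -2>-3) and is removed.
Among the remaining strategies, none is strictly dominated by another pure strategy of the same player, so the elimination stops.
Surviving strategies — Row: {C}; Column: {III}.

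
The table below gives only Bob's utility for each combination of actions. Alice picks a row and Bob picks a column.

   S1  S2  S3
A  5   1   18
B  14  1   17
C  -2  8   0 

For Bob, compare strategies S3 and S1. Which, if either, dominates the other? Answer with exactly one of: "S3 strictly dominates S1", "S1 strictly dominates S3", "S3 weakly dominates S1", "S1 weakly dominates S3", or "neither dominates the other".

S3 strictly dominates S1

Compare S3 to S1 across each choice by Alice: A: 18>5, B: 17>14, C: 0>-2.
Every comparison favours S3, so S3 strictly dominates S1.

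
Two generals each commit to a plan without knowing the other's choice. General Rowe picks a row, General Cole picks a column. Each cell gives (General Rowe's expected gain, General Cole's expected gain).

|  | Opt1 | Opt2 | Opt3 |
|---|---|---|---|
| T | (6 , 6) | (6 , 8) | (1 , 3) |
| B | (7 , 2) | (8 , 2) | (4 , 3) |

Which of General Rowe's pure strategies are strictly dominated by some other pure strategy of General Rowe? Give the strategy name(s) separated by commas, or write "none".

T: dominated, since B does at least as well everywhere (Opt1: 7>6, Opt2: 8>6, Opt3: 4>1).
B: no other strategy beats it everywhere (T at Opt1 (7>6)).

T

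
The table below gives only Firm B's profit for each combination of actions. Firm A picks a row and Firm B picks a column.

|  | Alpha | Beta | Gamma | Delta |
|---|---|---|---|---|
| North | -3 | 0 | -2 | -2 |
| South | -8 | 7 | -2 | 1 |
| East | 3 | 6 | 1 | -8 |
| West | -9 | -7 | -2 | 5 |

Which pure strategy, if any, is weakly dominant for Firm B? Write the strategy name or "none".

Alpha fails to dominate Beta at North (-3<0).
Beta fails to dominate Gamma at West (-7<-2).
Gamma fails to dominate Alpha at East (1<3).
Delta fails to dominate Alpha at East (-8<3).
No single strategy dominates all the others.

none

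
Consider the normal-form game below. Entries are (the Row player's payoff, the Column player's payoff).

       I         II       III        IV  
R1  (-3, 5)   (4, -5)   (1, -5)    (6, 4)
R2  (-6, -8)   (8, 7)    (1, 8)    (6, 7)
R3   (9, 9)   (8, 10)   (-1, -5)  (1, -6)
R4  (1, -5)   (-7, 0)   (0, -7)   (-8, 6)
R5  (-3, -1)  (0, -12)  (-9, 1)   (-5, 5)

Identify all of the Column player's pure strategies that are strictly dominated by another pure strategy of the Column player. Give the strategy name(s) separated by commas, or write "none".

I is not dominated — it holds its own against II at R1 (5>-5); III at R1 (5>-5); IV at R1 (5>4).
II: no other strategy beats it everywhere (I at R2 (7>-8); III at R1 (-5=-5); IV at R2 (7=7)).
III: no other strategy beats it everywhere (I at R2 (8>-8); II at R1 (-5=-5); IV at R2 (8>7)).
IV is not dominated — it holds its own against I at R2 (7>-8); II at R1 (4>-5); III at R1 (4>-5).

none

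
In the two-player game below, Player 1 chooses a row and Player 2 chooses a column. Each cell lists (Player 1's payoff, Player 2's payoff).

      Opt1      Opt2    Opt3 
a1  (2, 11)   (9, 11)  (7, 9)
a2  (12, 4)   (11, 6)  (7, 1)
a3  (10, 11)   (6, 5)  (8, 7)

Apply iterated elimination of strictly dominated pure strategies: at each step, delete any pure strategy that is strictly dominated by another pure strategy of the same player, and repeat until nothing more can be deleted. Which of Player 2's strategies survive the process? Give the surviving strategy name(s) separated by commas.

Opt2

Player 2's strategy Opt3 is strictly dominated by Opt1 (a1: 11>9, a2: 4>1, a3: 11>7) and is removed.
Row a1 is eliminated: a2 beats it against every remaining column (Opt1: 12>2, Opt2: 11>9).
Row a3 is eliminated: a2 beats it against every remaining column (Opt1: 12>10, Opt2: 11>6).
For Player 2, Opt2 strictly dominates Opt1 on the remaining rows (a2: 6>4); eliminate Opt1.
Among the remaining strategies, none is strictly dominated by another pure strategy of the same player, so the elimination stops.
Surviving strategies — Player 1: {a2}; Player 2: {Opt2}.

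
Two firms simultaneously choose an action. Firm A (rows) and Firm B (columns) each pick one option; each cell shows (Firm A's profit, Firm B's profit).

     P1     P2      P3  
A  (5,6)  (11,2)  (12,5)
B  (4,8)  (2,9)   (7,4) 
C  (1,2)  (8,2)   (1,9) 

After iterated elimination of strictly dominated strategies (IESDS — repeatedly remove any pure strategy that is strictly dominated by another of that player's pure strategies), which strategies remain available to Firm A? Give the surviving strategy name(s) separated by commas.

A

Firm A's strategy B is strictly dominated by A (P1: 5>4, P2: 11>2, P3: 12>7) and is removed.
For Firm A, A strictly dominates C on the remaining columns (P1: 5>1, P2: 11>8, P3: 12>1); eliminate C.
For Firm B, P1 strictly dominates P2 on the remaining rows (A: 6>2); eliminate P2.
Column P3 is eliminated: P1 beats it against every remaining row (A: 6>5).
Among the remaining strategies, none is strictly dominated by another pure strategy of the same player, so the elimination stops.
Surviving strategies — Firm A: {A}; Firm B: {P1}.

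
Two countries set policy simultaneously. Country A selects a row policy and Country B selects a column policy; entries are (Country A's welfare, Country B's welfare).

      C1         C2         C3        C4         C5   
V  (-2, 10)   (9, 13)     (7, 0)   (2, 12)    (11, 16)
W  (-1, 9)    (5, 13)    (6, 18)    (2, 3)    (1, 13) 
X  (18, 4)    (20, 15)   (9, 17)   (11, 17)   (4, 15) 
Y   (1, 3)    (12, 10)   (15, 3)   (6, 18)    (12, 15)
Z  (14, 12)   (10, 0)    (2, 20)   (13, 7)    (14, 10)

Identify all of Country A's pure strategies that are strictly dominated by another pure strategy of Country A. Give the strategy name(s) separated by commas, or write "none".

V, W

V: dominated, since Y does at least as well everywhere (C1: 1>-2, C2: 12>9, C3: 15>7, C4: 6>2, C5: 12>11).
X strictly dominates W — C1: 18>-1, C2: 20>5, C3: 9>6, C4: 11>2, C5: 4>1.
Nothing dominates X: V at C1 (18>-2); W at C1 (18>-1); Y at C1 (18>1); Z at C1 (18>14).
Y: no other strategy beats it everywhere (V at C1 (1>-2); W at C1 (1>-1); X at C3 (15>9); Z at C2 (12>10)).
Z is not dominated — it holds its own against V at C1 (14>-2); W at C1 (14>-1); X at C4 (13>11); Y at C1 (14>1).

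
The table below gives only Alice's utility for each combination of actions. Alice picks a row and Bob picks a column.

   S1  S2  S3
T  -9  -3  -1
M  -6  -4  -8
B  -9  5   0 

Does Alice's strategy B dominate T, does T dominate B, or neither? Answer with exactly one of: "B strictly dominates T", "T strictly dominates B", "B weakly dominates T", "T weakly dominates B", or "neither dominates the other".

B weakly dominates T

B's payoffs vs T's, by Bob's action — S1: -9=-9, S2: 5>-3, S3: 0>-1.
B is at least as good everywhere and strictly better somewhere (tied only at S1), so B weakly but not strictly dominates T.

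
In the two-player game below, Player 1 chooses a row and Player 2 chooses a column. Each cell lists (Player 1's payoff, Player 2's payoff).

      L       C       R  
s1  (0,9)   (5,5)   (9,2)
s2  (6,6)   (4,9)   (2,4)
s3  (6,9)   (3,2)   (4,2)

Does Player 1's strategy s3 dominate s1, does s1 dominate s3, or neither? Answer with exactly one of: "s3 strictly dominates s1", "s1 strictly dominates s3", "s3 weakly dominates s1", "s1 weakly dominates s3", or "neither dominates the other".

Compare s3 to s1 across each opponent action: L: 6>0, C: 3<5, R: 4<9.
s3 does better at L but worse at C, R; neither strategy dominates the other.

neither dominates the other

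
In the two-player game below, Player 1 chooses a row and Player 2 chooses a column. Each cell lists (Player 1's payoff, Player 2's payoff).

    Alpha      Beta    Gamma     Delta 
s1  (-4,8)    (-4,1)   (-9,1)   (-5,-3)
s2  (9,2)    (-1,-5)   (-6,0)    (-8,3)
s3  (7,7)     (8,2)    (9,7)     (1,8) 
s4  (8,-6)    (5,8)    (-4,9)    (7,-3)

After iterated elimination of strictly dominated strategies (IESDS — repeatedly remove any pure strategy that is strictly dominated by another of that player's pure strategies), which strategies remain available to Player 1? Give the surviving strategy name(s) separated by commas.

For Player 1, s3 strictly dominates s1 on the remaining columns (Alpha: 7>-4, Beta: 8>-4, Gamma: 9>-9, Delta: 1>-5); eliminate s1.
Player 2's strategy Alpha is strictly dominated by Delta (s2: 3>2, s3: 8>7, s4: -3>-6) and is removed.
For Player 1, s3 strictly dominates s2 on the remaining columns (Beta: 8>-1, Gamma: 9>-6, Delta: 1>-8); eliminate s2.
For Player 2, Gamma strictly dominates Beta on the remaining rows (s3: 7>2, s4: 9>8); eliminate Beta.
Among the remaining strategies, none is strictly dominated by another pure strategy of the same player, so the elimination stops.
Surviving strategies — Player 1: {s3, s4}; Player 2: {Gamma, Delta}.

s3, s4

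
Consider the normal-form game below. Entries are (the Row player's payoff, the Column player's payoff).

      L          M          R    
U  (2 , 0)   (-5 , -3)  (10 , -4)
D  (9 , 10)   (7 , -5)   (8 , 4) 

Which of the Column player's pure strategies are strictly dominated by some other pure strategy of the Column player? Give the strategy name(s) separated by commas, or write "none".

M, R

L: no other strategy beats it everywhere (M at U (0>-3); R at U (0>-4)).
M: dominated, since L does at least as well everywhere (U: 0>-3, D: 10>-5).
R is strictly dominated by L (U: 0>-4, D: 10>4).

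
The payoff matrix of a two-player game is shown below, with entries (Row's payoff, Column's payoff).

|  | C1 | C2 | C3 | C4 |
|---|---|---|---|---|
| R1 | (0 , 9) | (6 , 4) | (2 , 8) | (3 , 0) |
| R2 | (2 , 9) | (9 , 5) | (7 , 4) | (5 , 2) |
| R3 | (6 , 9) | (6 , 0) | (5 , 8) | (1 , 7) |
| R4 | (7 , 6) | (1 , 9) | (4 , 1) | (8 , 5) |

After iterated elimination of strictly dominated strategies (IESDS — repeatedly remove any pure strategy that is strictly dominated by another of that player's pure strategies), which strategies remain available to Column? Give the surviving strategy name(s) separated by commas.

C1, C2

Row R1 is eliminated: R2 beats it against every remaining column (C1: 2>0, C2: 9>6, C3: 7>2, C4: 5>3).
Column's strategy C3 is strictly dominated by C1 (R2: 9>4, R3: 9>8, R4: 6>1) and is removed.
Column's strategy C4 is strictly dominated by C1 (R2: 9>2, R3: 9>7, R4: 6>5) and is removed.
Among the remaining strategies, none is strictly dominated by another pure strategy of the same player, so the elimination stops.
Surviving strategies — Row: {R2, R3, R4}; Column: {C1, C2}.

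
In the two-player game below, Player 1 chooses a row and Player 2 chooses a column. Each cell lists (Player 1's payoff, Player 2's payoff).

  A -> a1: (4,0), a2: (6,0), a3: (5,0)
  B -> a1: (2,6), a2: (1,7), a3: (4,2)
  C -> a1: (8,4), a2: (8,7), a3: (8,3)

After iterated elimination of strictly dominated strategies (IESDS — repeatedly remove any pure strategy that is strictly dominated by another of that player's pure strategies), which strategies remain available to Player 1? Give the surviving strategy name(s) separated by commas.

C

For Player 1, C strictly dominates A on the remaining columns (a1: 8>4, a2: 8>6, a3: 8>5); eliminate A.
Row B is eliminated: C beats it against every remaining column (a1: 8>2, a2: 8>1, a3: 8>4).
For Player 2, a2 strictly dominates a1 on the remaining rows (C: 7>4); eliminate a1.
For Player 2, a2 strictly dominates a3 on the remaining rows (C: 7>3); eliminate a3.
Among the remaining strategies, none is strictly dominated by another pure strategy of the same player, so the elimination stops.
Surviving strategies — Player 1: {C}; Player 2: {a2}.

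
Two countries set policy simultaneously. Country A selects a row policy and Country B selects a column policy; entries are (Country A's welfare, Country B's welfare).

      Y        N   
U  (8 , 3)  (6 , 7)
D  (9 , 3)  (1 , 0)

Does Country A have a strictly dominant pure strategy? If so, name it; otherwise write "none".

none

U fails to dominate D at Y (8<9).
D fails to dominate U at N (1<6).
No single strategy dominates all the others.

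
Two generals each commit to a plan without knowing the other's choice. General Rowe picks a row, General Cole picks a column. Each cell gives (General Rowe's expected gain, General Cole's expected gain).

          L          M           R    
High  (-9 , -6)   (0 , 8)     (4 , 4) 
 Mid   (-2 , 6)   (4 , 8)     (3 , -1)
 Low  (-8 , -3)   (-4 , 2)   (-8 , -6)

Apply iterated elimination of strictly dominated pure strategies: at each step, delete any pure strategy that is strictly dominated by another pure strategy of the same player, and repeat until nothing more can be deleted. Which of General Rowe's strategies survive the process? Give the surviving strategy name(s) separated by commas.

Mid

Row Low is eliminated: Mid beats it against every remaining column (L: -2>-8, M: 4>-4, R: 3>-8).
General Cole's strategy L is strictly dominated by M (High: 8>-6, Mid: 8>6) and is removed.
Column R is eliminated: M beats it against every remaining row (High: 8>4, Mid: 8>-1).
Row High is eliminated: Mid beats it against every remaining column (M: 4>0).
Among the remaining strategies, none is strictly dominated by another pure strategy of the same player, so the elimination stops.
Surviving strategies — General Rowe: {Mid}; General Cole: {M}.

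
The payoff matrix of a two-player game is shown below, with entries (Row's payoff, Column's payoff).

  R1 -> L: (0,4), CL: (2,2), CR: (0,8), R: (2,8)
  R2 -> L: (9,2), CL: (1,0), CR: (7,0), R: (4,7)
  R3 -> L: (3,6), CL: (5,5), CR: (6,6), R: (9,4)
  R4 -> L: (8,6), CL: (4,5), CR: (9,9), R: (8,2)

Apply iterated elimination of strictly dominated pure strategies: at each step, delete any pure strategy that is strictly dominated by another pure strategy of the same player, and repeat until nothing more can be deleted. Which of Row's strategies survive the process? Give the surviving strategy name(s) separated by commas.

R2, R3, R4

For Row, R3 strictly dominates R1 on the remaining columns (L: 3>0, CL: 5>2, CR: 6>0, R: 9>2); eliminate R1.
For Column, L strictly dominates CL on the remaining rows (R2: 2>0, R3: 6>5, R4: 6>5); eliminate CL.
Among the remaining strategies, none is strictly dominated by another pure strategy of the same player, so the elimination stops.
Surviving strategies — Row: {R2, R3, R4}; Column: {L, CR, R}.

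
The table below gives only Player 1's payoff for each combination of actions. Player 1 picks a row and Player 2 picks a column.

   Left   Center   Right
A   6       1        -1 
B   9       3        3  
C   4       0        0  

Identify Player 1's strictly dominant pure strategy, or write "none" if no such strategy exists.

B

B vs A: Left: 9>6, Center: 3>1, Right: 3>-1.
B vs C: Left: 9>4, Center: 3>0, Right: 3>0.
B strictly beats every other strategy against every opponent action, so it is strictly dominant.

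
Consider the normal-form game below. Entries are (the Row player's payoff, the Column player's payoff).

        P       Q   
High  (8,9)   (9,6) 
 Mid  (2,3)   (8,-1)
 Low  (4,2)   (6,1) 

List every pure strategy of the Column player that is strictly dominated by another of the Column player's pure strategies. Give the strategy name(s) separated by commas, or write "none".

P: no other strategy beats it everywhere (Q at High (9>6)).
P strictly dominates Q — High: 9>6, Mid: 3>-1, Low: 2>1.

Q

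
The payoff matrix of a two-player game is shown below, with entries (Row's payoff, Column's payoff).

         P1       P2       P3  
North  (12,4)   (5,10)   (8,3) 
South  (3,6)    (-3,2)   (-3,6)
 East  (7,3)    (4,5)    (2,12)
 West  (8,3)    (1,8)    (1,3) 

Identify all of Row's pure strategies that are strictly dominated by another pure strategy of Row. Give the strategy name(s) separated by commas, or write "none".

South, East, West

North: no other strategy beats it everywhere (South at P1 (12>3); East at P1 (12>7); West at P1 (12>8)).
South is strictly dominated by North (P1: 12>3, P2: 5>-3, P3: 8>-3).
East is strictly dominated by North (P1: 12>7, P2: 5>4, P3: 8>2).
West: dominated, since North does at least as well everywhere (P1: 12>8, P2: 5>1, P3: 8>1).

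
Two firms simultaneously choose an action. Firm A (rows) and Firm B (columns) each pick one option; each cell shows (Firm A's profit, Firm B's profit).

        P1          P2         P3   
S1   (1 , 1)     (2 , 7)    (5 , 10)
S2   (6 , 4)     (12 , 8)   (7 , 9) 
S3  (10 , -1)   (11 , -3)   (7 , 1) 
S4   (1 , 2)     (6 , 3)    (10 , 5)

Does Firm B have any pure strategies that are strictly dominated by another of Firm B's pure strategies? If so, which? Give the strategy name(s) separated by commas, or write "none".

P1, P2

P1: dominated, since P3 does at least as well everywhere (S1: 10>1, S2: 9>4, S3: 1>-1, S4: 5>2).
P2 is strictly dominated by P3 (S1: 10>7, S2: 9>8, S3: 1>-3, S4: 5>3).
Nothing dominates P3: P1 at S1 (10>1); P2 at S1 (10>7).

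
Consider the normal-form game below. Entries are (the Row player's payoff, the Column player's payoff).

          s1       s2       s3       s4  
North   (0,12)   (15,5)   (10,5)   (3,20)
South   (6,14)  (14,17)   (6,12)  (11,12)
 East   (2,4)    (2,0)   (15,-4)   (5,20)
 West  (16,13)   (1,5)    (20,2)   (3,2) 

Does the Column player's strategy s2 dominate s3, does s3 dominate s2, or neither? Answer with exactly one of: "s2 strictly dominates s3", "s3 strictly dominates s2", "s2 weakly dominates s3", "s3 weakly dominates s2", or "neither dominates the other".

Compare s2 to s3 across each choice by the Row player: North: 5=5, South: 17>12, East: 0>-4, West: 5>2.
s2 is at least as good everywhere and strictly better somewhere (tied only at North), so s2 weakly but not strictly dominates s3.

s2 weakly dominates s3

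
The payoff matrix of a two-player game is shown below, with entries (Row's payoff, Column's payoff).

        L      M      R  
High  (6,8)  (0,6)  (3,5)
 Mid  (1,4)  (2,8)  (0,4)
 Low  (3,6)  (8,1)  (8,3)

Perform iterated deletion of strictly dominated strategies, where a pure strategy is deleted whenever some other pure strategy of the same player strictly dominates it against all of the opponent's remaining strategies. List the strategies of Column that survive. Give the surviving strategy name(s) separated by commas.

L

For Row, Low strictly dominates Mid on the remaining columns (L: 3>1, M: 8>2, R: 8>0); eliminate Mid.
Column's strategy M is strictly dominated by L (High: 8>6, Low: 6>1) and is removed.
Column's strategy R is strictly dominated by L (High: 8>5, Low: 6>3) and is removed.
Row Low is eliminated: High beats it against every remaining column (L: 6>3).
Among the remaining strategies, none is strictly dominated by another pure strategy of the same player, so the elimination stops.
Surviving strategies — Row: {High}; Column: {L}.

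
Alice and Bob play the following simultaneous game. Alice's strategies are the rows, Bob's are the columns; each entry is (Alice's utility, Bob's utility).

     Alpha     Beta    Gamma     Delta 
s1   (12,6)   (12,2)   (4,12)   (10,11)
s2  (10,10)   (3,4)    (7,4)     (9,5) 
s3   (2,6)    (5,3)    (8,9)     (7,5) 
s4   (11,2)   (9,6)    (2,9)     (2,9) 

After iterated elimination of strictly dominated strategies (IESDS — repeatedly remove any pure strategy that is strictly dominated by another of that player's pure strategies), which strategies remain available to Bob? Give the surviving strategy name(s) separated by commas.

Alpha, Gamma, Delta

For Alice, s1 strictly dominates s4 on the remaining columns (Alpha: 12>11, Beta: 12>9, Gamma: 4>2, Delta: 10>2); eliminate s4.
Bob's strategy Beta is strictly dominated by Alpha (s1: 6>2, s2: 10>4, s3: 6>3) and is removed.
Among the remaining strategies, none is strictly dominated by another pure strategy of the same player, so the elimination stops.
Surviving strategies — Alice: {s1, s2, s3}; Bob: {Alpha, Gamma, Delta}.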